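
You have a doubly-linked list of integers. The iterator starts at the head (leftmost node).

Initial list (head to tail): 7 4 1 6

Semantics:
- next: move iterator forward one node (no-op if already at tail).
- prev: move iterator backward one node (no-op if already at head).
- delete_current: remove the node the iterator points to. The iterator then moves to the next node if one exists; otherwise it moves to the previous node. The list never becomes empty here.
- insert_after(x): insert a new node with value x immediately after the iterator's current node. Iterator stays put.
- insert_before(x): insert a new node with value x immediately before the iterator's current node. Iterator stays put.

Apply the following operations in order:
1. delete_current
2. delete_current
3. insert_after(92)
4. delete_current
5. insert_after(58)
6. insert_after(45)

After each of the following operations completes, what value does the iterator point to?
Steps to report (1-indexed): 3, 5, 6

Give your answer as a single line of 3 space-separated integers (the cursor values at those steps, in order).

After 1 (delete_current): list=[4, 1, 6] cursor@4
After 2 (delete_current): list=[1, 6] cursor@1
After 3 (insert_after(92)): list=[1, 92, 6] cursor@1
After 4 (delete_current): list=[92, 6] cursor@92
After 5 (insert_after(58)): list=[92, 58, 6] cursor@92
After 6 (insert_after(45)): list=[92, 45, 58, 6] cursor@92

Answer: 1 92 92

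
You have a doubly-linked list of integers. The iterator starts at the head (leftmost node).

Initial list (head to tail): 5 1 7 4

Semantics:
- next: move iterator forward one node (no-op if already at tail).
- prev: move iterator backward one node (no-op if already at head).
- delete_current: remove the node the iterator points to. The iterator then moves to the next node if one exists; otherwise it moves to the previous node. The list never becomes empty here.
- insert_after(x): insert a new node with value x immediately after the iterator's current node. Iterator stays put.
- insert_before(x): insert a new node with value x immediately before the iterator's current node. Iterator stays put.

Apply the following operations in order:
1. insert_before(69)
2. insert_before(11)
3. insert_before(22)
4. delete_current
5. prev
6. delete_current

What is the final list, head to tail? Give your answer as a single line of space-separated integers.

After 1 (insert_before(69)): list=[69, 5, 1, 7, 4] cursor@5
After 2 (insert_before(11)): list=[69, 11, 5, 1, 7, 4] cursor@5
After 3 (insert_before(22)): list=[69, 11, 22, 5, 1, 7, 4] cursor@5
After 4 (delete_current): list=[69, 11, 22, 1, 7, 4] cursor@1
After 5 (prev): list=[69, 11, 22, 1, 7, 4] cursor@22
After 6 (delete_current): list=[69, 11, 1, 7, 4] cursor@1

Answer: 69 11 1 7 4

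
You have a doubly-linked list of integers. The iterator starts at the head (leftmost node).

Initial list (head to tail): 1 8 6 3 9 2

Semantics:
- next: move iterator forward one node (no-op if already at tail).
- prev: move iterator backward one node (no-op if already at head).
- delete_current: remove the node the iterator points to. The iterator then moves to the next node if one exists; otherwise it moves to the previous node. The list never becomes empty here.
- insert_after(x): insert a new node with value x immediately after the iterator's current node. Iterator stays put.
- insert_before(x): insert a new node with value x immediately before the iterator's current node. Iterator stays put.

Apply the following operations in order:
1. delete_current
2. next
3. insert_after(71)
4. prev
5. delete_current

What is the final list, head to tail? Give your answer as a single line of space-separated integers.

Answer: 6 71 3 9 2

Derivation:
After 1 (delete_current): list=[8, 6, 3, 9, 2] cursor@8
After 2 (next): list=[8, 6, 3, 9, 2] cursor@6
After 3 (insert_after(71)): list=[8, 6, 71, 3, 9, 2] cursor@6
After 4 (prev): list=[8, 6, 71, 3, 9, 2] cursor@8
After 5 (delete_current): list=[6, 71, 3, 9, 2] cursor@6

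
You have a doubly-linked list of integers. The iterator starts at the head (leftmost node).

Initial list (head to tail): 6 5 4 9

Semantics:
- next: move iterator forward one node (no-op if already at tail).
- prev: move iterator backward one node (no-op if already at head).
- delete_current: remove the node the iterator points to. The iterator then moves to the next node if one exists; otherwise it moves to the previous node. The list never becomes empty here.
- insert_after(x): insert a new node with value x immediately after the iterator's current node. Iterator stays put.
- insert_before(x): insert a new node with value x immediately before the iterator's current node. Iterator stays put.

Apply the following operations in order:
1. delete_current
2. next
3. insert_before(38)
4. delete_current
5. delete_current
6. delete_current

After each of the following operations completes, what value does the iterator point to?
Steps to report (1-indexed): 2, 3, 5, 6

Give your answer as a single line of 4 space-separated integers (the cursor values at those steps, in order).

After 1 (delete_current): list=[5, 4, 9] cursor@5
After 2 (next): list=[5, 4, 9] cursor@4
After 3 (insert_before(38)): list=[5, 38, 4, 9] cursor@4
After 4 (delete_current): list=[5, 38, 9] cursor@9
After 5 (delete_current): list=[5, 38] cursor@38
After 6 (delete_current): list=[5] cursor@5

Answer: 4 4 38 5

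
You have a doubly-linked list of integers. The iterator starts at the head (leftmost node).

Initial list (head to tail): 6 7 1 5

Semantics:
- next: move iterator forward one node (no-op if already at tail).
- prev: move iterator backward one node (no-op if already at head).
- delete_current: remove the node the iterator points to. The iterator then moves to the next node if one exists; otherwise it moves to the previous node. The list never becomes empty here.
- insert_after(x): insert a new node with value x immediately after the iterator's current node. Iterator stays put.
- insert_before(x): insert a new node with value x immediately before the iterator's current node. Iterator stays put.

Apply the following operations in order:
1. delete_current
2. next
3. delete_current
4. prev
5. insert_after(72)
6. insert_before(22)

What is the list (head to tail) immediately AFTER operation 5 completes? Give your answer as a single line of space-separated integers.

Answer: 7 72 5

Derivation:
After 1 (delete_current): list=[7, 1, 5] cursor@7
After 2 (next): list=[7, 1, 5] cursor@1
After 3 (delete_current): list=[7, 5] cursor@5
After 4 (prev): list=[7, 5] cursor@7
After 5 (insert_after(72)): list=[7, 72, 5] cursor@7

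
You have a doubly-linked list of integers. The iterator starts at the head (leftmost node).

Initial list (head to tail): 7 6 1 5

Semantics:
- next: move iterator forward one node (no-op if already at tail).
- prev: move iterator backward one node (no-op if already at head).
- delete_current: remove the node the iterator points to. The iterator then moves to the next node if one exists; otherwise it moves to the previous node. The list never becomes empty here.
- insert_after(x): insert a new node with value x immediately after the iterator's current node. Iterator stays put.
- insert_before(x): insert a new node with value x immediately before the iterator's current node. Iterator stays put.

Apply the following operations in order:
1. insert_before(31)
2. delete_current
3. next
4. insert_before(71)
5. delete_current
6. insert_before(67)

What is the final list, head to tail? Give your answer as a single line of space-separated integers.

After 1 (insert_before(31)): list=[31, 7, 6, 1, 5] cursor@7
After 2 (delete_current): list=[31, 6, 1, 5] cursor@6
After 3 (next): list=[31, 6, 1, 5] cursor@1
After 4 (insert_before(71)): list=[31, 6, 71, 1, 5] cursor@1
After 5 (delete_current): list=[31, 6, 71, 5] cursor@5
After 6 (insert_before(67)): list=[31, 6, 71, 67, 5] cursor@5

Answer: 31 6 71 67 5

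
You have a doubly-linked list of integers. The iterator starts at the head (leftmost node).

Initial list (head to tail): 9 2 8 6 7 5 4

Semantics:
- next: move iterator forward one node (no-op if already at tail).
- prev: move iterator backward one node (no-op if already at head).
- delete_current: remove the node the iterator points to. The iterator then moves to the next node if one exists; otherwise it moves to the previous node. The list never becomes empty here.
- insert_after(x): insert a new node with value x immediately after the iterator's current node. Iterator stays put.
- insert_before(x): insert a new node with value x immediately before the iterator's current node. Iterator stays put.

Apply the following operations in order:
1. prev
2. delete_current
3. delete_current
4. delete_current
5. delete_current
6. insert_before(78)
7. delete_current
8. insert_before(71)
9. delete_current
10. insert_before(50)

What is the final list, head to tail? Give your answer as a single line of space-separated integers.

After 1 (prev): list=[9, 2, 8, 6, 7, 5, 4] cursor@9
After 2 (delete_current): list=[2, 8, 6, 7, 5, 4] cursor@2
After 3 (delete_current): list=[8, 6, 7, 5, 4] cursor@8
After 4 (delete_current): list=[6, 7, 5, 4] cursor@6
After 5 (delete_current): list=[7, 5, 4] cursor@7
After 6 (insert_before(78)): list=[78, 7, 5, 4] cursor@7
After 7 (delete_current): list=[78, 5, 4] cursor@5
After 8 (insert_before(71)): list=[78, 71, 5, 4] cursor@5
After 9 (delete_current): list=[78, 71, 4] cursor@4
After 10 (insert_before(50)): list=[78, 71, 50, 4] cursor@4

Answer: 78 71 50 4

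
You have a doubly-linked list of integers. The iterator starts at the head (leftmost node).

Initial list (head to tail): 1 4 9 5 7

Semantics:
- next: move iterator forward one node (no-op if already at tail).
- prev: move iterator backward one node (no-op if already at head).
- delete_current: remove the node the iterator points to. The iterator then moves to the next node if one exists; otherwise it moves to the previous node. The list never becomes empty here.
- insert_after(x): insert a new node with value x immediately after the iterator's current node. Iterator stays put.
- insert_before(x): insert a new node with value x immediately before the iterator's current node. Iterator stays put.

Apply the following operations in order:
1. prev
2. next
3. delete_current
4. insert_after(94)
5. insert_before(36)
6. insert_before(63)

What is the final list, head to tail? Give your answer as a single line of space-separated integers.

Answer: 1 36 63 9 94 5 7

Derivation:
After 1 (prev): list=[1, 4, 9, 5, 7] cursor@1
After 2 (next): list=[1, 4, 9, 5, 7] cursor@4
After 3 (delete_current): list=[1, 9, 5, 7] cursor@9
After 4 (insert_after(94)): list=[1, 9, 94, 5, 7] cursor@9
After 5 (insert_before(36)): list=[1, 36, 9, 94, 5, 7] cursor@9
After 6 (insert_before(63)): list=[1, 36, 63, 9, 94, 5, 7] cursor@9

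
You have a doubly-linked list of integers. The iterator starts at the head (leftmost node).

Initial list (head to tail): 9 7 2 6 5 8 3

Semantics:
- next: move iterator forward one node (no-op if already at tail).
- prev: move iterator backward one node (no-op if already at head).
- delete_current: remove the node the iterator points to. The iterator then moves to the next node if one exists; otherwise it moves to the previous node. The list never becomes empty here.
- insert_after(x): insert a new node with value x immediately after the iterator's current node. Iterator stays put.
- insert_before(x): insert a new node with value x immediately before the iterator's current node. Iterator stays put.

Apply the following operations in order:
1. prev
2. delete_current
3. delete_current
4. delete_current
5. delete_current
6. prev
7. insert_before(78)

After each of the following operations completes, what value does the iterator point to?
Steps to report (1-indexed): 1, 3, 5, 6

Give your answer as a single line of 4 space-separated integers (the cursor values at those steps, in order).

Answer: 9 2 5 5

Derivation:
After 1 (prev): list=[9, 7, 2, 6, 5, 8, 3] cursor@9
After 2 (delete_current): list=[7, 2, 6, 5, 8, 3] cursor@7
After 3 (delete_current): list=[2, 6, 5, 8, 3] cursor@2
After 4 (delete_current): list=[6, 5, 8, 3] cursor@6
After 5 (delete_current): list=[5, 8, 3] cursor@5
After 6 (prev): list=[5, 8, 3] cursor@5
After 7 (insert_before(78)): list=[78, 5, 8, 3] cursor@5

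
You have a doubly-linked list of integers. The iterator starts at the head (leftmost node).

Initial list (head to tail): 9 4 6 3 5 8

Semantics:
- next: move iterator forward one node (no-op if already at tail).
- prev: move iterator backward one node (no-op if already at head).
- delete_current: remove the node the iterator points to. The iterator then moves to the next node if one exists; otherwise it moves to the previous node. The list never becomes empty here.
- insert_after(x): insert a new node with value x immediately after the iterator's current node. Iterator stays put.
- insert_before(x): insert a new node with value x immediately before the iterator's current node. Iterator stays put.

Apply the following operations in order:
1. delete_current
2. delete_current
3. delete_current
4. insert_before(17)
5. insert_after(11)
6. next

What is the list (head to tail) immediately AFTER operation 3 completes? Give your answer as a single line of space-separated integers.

After 1 (delete_current): list=[4, 6, 3, 5, 8] cursor@4
After 2 (delete_current): list=[6, 3, 5, 8] cursor@6
After 3 (delete_current): list=[3, 5, 8] cursor@3

Answer: 3 5 8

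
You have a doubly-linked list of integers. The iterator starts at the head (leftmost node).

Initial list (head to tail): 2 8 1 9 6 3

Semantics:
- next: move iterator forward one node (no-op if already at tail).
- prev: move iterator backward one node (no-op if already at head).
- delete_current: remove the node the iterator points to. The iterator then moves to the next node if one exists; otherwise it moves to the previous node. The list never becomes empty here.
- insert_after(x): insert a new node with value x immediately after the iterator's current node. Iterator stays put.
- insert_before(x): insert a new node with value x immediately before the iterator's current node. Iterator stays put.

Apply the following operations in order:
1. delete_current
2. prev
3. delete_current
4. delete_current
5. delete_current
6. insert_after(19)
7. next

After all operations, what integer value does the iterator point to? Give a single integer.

After 1 (delete_current): list=[8, 1, 9, 6, 3] cursor@8
After 2 (prev): list=[8, 1, 9, 6, 3] cursor@8
After 3 (delete_current): list=[1, 9, 6, 3] cursor@1
After 4 (delete_current): list=[9, 6, 3] cursor@9
After 5 (delete_current): list=[6, 3] cursor@6
After 6 (insert_after(19)): list=[6, 19, 3] cursor@6
After 7 (next): list=[6, 19, 3] cursor@19

Answer: 19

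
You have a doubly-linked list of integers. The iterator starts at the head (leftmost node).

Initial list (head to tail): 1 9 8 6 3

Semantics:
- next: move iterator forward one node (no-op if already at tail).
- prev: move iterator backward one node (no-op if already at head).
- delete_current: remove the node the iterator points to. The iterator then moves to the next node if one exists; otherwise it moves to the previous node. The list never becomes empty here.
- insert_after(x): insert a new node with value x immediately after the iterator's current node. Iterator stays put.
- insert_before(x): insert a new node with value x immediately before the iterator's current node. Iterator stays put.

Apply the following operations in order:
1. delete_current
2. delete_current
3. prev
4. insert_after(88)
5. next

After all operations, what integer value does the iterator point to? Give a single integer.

After 1 (delete_current): list=[9, 8, 6, 3] cursor@9
After 2 (delete_current): list=[8, 6, 3] cursor@8
After 3 (prev): list=[8, 6, 3] cursor@8
After 4 (insert_after(88)): list=[8, 88, 6, 3] cursor@8
After 5 (next): list=[8, 88, 6, 3] cursor@88

Answer: 88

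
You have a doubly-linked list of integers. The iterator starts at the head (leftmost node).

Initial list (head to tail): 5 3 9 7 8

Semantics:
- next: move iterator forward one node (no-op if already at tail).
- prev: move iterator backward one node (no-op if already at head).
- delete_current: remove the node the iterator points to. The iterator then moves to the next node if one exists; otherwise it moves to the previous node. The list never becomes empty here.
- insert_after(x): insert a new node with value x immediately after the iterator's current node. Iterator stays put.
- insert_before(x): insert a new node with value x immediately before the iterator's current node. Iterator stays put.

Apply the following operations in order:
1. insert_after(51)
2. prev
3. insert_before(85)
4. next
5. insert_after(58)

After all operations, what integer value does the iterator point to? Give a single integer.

Answer: 51

Derivation:
After 1 (insert_after(51)): list=[5, 51, 3, 9, 7, 8] cursor@5
After 2 (prev): list=[5, 51, 3, 9, 7, 8] cursor@5
After 3 (insert_before(85)): list=[85, 5, 51, 3, 9, 7, 8] cursor@5
After 4 (next): list=[85, 5, 51, 3, 9, 7, 8] cursor@51
After 5 (insert_after(58)): list=[85, 5, 51, 58, 3, 9, 7, 8] cursor@51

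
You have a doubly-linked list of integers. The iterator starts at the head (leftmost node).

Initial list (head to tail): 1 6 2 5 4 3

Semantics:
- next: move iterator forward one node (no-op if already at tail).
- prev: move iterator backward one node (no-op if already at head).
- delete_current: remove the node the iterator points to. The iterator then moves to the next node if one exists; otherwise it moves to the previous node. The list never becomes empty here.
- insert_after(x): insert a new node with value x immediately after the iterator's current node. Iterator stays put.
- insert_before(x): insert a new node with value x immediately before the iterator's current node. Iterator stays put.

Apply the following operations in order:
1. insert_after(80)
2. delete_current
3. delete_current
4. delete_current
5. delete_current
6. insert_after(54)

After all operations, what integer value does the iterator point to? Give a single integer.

Answer: 5

Derivation:
After 1 (insert_after(80)): list=[1, 80, 6, 2, 5, 4, 3] cursor@1
After 2 (delete_current): list=[80, 6, 2, 5, 4, 3] cursor@80
After 3 (delete_current): list=[6, 2, 5, 4, 3] cursor@6
After 4 (delete_current): list=[2, 5, 4, 3] cursor@2
After 5 (delete_current): list=[5, 4, 3] cursor@5
After 6 (insert_after(54)): list=[5, 54, 4, 3] cursor@5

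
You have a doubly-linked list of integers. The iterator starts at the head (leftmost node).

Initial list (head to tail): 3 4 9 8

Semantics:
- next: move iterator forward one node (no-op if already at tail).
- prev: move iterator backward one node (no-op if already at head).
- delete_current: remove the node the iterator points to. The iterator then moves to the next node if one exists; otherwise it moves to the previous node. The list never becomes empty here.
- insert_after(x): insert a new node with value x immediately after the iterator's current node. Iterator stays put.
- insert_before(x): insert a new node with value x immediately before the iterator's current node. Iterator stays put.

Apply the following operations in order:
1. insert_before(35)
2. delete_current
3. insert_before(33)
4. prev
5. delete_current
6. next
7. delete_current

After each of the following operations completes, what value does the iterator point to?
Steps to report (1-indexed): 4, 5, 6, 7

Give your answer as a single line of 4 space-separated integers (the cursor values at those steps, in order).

Answer: 33 4 9 8

Derivation:
After 1 (insert_before(35)): list=[35, 3, 4, 9, 8] cursor@3
After 2 (delete_current): list=[35, 4, 9, 8] cursor@4
After 3 (insert_before(33)): list=[35, 33, 4, 9, 8] cursor@4
After 4 (prev): list=[35, 33, 4, 9, 8] cursor@33
After 5 (delete_current): list=[35, 4, 9, 8] cursor@4
After 6 (next): list=[35, 4, 9, 8] cursor@9
After 7 (delete_current): list=[35, 4, 8] cursor@8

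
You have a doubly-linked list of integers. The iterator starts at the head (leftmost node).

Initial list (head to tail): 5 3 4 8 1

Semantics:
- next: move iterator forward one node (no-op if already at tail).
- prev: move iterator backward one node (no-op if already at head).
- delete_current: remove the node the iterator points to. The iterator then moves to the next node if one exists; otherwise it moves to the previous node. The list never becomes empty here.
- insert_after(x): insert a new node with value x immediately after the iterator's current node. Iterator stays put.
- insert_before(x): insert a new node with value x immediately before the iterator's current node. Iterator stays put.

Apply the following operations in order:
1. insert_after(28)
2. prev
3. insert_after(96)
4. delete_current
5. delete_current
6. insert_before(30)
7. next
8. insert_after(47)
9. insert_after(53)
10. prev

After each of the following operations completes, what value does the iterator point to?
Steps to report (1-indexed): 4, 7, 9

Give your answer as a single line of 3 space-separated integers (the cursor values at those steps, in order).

After 1 (insert_after(28)): list=[5, 28, 3, 4, 8, 1] cursor@5
After 2 (prev): list=[5, 28, 3, 4, 8, 1] cursor@5
After 3 (insert_after(96)): list=[5, 96, 28, 3, 4, 8, 1] cursor@5
After 4 (delete_current): list=[96, 28, 3, 4, 8, 1] cursor@96
After 5 (delete_current): list=[28, 3, 4, 8, 1] cursor@28
After 6 (insert_before(30)): list=[30, 28, 3, 4, 8, 1] cursor@28
After 7 (next): list=[30, 28, 3, 4, 8, 1] cursor@3
After 8 (insert_after(47)): list=[30, 28, 3, 47, 4, 8, 1] cursor@3
After 9 (insert_after(53)): list=[30, 28, 3, 53, 47, 4, 8, 1] cursor@3
After 10 (prev): list=[30, 28, 3, 53, 47, 4, 8, 1] cursor@28

Answer: 96 3 3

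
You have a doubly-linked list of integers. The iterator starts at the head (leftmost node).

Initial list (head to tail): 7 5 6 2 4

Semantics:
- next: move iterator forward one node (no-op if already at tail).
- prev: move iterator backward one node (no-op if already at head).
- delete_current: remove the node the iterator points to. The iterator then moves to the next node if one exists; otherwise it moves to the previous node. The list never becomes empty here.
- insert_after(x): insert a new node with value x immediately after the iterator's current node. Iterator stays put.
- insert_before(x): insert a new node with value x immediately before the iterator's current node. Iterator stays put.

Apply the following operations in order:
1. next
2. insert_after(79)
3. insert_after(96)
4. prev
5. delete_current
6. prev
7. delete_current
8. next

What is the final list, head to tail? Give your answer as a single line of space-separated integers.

After 1 (next): list=[7, 5, 6, 2, 4] cursor@5
After 2 (insert_after(79)): list=[7, 5, 79, 6, 2, 4] cursor@5
After 3 (insert_after(96)): list=[7, 5, 96, 79, 6, 2, 4] cursor@5
After 4 (prev): list=[7, 5, 96, 79, 6, 2, 4] cursor@7
After 5 (delete_current): list=[5, 96, 79, 6, 2, 4] cursor@5
After 6 (prev): list=[5, 96, 79, 6, 2, 4] cursor@5
After 7 (delete_current): list=[96, 79, 6, 2, 4] cursor@96
After 8 (next): list=[96, 79, 6, 2, 4] cursor@79

Answer: 96 79 6 2 4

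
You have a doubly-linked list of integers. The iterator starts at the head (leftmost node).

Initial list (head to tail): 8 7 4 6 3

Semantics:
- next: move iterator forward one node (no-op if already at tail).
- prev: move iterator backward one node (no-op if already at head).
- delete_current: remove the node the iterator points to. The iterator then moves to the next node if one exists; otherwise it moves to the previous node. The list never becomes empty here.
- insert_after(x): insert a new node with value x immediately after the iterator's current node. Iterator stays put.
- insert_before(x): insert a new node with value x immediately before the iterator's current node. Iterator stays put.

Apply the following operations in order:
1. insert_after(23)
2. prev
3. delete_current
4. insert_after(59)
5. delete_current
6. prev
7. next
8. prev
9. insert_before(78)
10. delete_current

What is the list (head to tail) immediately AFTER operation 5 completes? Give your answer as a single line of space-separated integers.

Answer: 59 7 4 6 3

Derivation:
After 1 (insert_after(23)): list=[8, 23, 7, 4, 6, 3] cursor@8
After 2 (prev): list=[8, 23, 7, 4, 6, 3] cursor@8
After 3 (delete_current): list=[23, 7, 4, 6, 3] cursor@23
After 4 (insert_after(59)): list=[23, 59, 7, 4, 6, 3] cursor@23
After 5 (delete_current): list=[59, 7, 4, 6, 3] cursor@59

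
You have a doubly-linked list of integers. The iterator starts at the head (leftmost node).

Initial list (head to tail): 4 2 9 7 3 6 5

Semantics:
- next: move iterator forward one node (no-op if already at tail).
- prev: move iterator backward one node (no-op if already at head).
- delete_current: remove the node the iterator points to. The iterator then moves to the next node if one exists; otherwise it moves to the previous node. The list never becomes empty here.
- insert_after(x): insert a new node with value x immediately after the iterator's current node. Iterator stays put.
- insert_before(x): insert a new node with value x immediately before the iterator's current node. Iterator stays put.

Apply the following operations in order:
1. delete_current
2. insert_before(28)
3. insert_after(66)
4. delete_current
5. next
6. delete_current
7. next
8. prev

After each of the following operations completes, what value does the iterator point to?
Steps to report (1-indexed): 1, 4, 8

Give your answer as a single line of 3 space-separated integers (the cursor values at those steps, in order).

Answer: 2 66 7

Derivation:
After 1 (delete_current): list=[2, 9, 7, 3, 6, 5] cursor@2
After 2 (insert_before(28)): list=[28, 2, 9, 7, 3, 6, 5] cursor@2
After 3 (insert_after(66)): list=[28, 2, 66, 9, 7, 3, 6, 5] cursor@2
After 4 (delete_current): list=[28, 66, 9, 7, 3, 6, 5] cursor@66
After 5 (next): list=[28, 66, 9, 7, 3, 6, 5] cursor@9
After 6 (delete_current): list=[28, 66, 7, 3, 6, 5] cursor@7
After 7 (next): list=[28, 66, 7, 3, 6, 5] cursor@3
After 8 (prev): list=[28, 66, 7, 3, 6, 5] cursor@7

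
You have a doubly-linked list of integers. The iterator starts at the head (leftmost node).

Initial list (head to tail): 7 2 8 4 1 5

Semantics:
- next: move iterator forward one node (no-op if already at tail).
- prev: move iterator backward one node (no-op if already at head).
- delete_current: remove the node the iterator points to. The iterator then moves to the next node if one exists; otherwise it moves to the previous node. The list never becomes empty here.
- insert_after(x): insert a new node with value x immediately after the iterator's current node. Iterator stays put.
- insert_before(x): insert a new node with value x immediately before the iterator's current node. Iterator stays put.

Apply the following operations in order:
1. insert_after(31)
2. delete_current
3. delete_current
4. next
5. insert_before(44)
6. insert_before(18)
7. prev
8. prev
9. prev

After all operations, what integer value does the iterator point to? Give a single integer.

After 1 (insert_after(31)): list=[7, 31, 2, 8, 4, 1, 5] cursor@7
After 2 (delete_current): list=[31, 2, 8, 4, 1, 5] cursor@31
After 3 (delete_current): list=[2, 8, 4, 1, 5] cursor@2
After 4 (next): list=[2, 8, 4, 1, 5] cursor@8
After 5 (insert_before(44)): list=[2, 44, 8, 4, 1, 5] cursor@8
After 6 (insert_before(18)): list=[2, 44, 18, 8, 4, 1, 5] cursor@8
After 7 (prev): list=[2, 44, 18, 8, 4, 1, 5] cursor@18
After 8 (prev): list=[2, 44, 18, 8, 4, 1, 5] cursor@44
After 9 (prev): list=[2, 44, 18, 8, 4, 1, 5] cursor@2

Answer: 2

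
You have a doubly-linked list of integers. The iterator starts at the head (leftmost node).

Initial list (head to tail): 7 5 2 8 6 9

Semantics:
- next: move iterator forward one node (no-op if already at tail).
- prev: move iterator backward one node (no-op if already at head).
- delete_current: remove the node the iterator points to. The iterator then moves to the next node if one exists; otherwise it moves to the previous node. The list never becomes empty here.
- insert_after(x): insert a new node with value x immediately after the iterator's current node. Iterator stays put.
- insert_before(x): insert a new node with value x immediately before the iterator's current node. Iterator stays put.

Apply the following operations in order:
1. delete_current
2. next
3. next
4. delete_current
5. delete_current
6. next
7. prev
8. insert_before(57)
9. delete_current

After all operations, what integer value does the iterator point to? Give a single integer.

After 1 (delete_current): list=[5, 2, 8, 6, 9] cursor@5
After 2 (next): list=[5, 2, 8, 6, 9] cursor@2
After 3 (next): list=[5, 2, 8, 6, 9] cursor@8
After 4 (delete_current): list=[5, 2, 6, 9] cursor@6
After 5 (delete_current): list=[5, 2, 9] cursor@9
After 6 (next): list=[5, 2, 9] cursor@9
After 7 (prev): list=[5, 2, 9] cursor@2
After 8 (insert_before(57)): list=[5, 57, 2, 9] cursor@2
After 9 (delete_current): list=[5, 57, 9] cursor@9

Answer: 9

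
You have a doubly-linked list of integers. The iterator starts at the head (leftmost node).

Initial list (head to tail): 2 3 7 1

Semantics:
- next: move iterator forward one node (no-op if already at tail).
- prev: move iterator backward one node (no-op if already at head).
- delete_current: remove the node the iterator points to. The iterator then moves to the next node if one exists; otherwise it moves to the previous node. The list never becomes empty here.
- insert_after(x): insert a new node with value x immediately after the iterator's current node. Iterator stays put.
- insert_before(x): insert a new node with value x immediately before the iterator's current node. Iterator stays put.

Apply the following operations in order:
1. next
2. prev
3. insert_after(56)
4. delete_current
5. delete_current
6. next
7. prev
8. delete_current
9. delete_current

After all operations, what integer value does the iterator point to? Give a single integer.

Answer: 1

Derivation:
After 1 (next): list=[2, 3, 7, 1] cursor@3
After 2 (prev): list=[2, 3, 7, 1] cursor@2
After 3 (insert_after(56)): list=[2, 56, 3, 7, 1] cursor@2
After 4 (delete_current): list=[56, 3, 7, 1] cursor@56
After 5 (delete_current): list=[3, 7, 1] cursor@3
After 6 (next): list=[3, 7, 1] cursor@7
After 7 (prev): list=[3, 7, 1] cursor@3
After 8 (delete_current): list=[7, 1] cursor@7
After 9 (delete_current): list=[1] cursor@1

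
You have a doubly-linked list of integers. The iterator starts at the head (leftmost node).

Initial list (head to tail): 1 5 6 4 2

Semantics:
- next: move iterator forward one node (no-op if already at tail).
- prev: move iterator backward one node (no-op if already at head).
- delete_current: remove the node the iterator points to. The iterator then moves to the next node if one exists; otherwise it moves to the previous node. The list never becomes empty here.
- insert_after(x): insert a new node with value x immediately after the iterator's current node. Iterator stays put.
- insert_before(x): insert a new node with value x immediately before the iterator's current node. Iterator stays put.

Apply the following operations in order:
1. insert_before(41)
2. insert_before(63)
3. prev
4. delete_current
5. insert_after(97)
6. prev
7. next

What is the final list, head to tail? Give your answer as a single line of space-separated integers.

Answer: 41 1 97 5 6 4 2

Derivation:
After 1 (insert_before(41)): list=[41, 1, 5, 6, 4, 2] cursor@1
After 2 (insert_before(63)): list=[41, 63, 1, 5, 6, 4, 2] cursor@1
After 3 (prev): list=[41, 63, 1, 5, 6, 4, 2] cursor@63
After 4 (delete_current): list=[41, 1, 5, 6, 4, 2] cursor@1
After 5 (insert_after(97)): list=[41, 1, 97, 5, 6, 4, 2] cursor@1
After 6 (prev): list=[41, 1, 97, 5, 6, 4, 2] cursor@41
After 7 (next): list=[41, 1, 97, 5, 6, 4, 2] cursor@1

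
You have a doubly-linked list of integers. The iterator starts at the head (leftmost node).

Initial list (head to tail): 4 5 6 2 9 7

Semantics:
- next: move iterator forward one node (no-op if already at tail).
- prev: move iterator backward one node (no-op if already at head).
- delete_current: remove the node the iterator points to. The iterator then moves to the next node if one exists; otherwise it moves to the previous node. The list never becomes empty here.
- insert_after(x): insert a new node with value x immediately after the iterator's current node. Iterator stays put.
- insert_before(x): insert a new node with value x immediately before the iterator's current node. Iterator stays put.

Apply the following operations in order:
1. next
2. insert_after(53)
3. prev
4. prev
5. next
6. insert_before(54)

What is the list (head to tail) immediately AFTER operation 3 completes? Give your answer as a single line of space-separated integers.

Answer: 4 5 53 6 2 9 7

Derivation:
After 1 (next): list=[4, 5, 6, 2, 9, 7] cursor@5
After 2 (insert_after(53)): list=[4, 5, 53, 6, 2, 9, 7] cursor@5
After 3 (prev): list=[4, 5, 53, 6, 2, 9, 7] cursor@4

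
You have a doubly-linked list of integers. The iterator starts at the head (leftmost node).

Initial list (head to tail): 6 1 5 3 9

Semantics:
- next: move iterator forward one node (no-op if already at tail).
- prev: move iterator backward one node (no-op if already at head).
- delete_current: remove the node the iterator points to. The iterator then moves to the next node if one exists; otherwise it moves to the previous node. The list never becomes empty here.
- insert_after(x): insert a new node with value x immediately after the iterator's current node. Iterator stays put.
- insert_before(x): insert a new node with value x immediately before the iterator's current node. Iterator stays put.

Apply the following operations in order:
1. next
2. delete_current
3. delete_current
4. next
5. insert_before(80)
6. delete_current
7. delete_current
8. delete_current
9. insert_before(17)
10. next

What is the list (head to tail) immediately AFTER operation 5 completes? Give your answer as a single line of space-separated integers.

After 1 (next): list=[6, 1, 5, 3, 9] cursor@1
After 2 (delete_current): list=[6, 5, 3, 9] cursor@5
After 3 (delete_current): list=[6, 3, 9] cursor@3
After 4 (next): list=[6, 3, 9] cursor@9
After 5 (insert_before(80)): list=[6, 3, 80, 9] cursor@9

Answer: 6 3 80 9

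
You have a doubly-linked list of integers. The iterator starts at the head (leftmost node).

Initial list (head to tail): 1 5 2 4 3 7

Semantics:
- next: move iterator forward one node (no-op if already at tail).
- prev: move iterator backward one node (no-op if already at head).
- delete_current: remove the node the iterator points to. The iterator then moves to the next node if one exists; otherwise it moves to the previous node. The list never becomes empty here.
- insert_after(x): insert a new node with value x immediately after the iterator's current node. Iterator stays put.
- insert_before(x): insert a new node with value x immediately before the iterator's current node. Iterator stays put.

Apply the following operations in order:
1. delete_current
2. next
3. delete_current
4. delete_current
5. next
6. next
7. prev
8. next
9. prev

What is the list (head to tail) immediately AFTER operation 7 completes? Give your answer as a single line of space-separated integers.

After 1 (delete_current): list=[5, 2, 4, 3, 7] cursor@5
After 2 (next): list=[5, 2, 4, 3, 7] cursor@2
After 3 (delete_current): list=[5, 4, 3, 7] cursor@4
After 4 (delete_current): list=[5, 3, 7] cursor@3
After 5 (next): list=[5, 3, 7] cursor@7
After 6 (next): list=[5, 3, 7] cursor@7
After 7 (prev): list=[5, 3, 7] cursor@3

Answer: 5 3 7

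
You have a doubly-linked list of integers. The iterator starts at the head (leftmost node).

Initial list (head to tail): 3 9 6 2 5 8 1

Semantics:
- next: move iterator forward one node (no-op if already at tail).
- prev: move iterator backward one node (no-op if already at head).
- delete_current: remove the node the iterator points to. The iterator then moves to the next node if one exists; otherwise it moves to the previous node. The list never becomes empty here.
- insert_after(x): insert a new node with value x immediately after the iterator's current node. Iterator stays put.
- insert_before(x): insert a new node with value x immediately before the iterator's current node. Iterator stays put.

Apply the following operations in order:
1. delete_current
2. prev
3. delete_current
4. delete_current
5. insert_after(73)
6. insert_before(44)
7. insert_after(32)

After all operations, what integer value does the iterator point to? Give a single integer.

After 1 (delete_current): list=[9, 6, 2, 5, 8, 1] cursor@9
After 2 (prev): list=[9, 6, 2, 5, 8, 1] cursor@9
After 3 (delete_current): list=[6, 2, 5, 8, 1] cursor@6
After 4 (delete_current): list=[2, 5, 8, 1] cursor@2
After 5 (insert_after(73)): list=[2, 73, 5, 8, 1] cursor@2
After 6 (insert_before(44)): list=[44, 2, 73, 5, 8, 1] cursor@2
After 7 (insert_after(32)): list=[44, 2, 32, 73, 5, 8, 1] cursor@2

Answer: 2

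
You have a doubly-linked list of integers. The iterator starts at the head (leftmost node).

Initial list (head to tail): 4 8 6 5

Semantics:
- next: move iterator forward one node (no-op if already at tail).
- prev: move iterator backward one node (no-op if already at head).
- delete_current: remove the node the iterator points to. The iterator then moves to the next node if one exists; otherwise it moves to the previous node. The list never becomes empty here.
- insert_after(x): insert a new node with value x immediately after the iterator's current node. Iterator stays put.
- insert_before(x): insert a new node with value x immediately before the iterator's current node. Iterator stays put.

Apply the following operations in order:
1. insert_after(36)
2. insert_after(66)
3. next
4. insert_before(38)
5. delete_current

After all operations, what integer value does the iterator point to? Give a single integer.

Answer: 36

Derivation:
After 1 (insert_after(36)): list=[4, 36, 8, 6, 5] cursor@4
After 2 (insert_after(66)): list=[4, 66, 36, 8, 6, 5] cursor@4
After 3 (next): list=[4, 66, 36, 8, 6, 5] cursor@66
After 4 (insert_before(38)): list=[4, 38, 66, 36, 8, 6, 5] cursor@66
After 5 (delete_current): list=[4, 38, 36, 8, 6, 5] cursor@36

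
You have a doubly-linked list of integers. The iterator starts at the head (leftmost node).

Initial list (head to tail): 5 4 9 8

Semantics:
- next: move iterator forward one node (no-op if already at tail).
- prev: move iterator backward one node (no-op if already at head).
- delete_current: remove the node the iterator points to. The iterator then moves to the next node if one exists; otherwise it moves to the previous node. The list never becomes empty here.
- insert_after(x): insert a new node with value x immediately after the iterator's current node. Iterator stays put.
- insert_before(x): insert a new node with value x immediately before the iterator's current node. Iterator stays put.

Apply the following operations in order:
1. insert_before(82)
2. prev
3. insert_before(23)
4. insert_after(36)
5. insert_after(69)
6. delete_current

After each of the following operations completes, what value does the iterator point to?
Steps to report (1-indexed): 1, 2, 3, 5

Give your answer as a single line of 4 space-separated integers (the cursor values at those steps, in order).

After 1 (insert_before(82)): list=[82, 5, 4, 9, 8] cursor@5
After 2 (prev): list=[82, 5, 4, 9, 8] cursor@82
After 3 (insert_before(23)): list=[23, 82, 5, 4, 9, 8] cursor@82
After 4 (insert_after(36)): list=[23, 82, 36, 5, 4, 9, 8] cursor@82
After 5 (insert_after(69)): list=[23, 82, 69, 36, 5, 4, 9, 8] cursor@82
After 6 (delete_current): list=[23, 69, 36, 5, 4, 9, 8] cursor@69

Answer: 5 82 82 82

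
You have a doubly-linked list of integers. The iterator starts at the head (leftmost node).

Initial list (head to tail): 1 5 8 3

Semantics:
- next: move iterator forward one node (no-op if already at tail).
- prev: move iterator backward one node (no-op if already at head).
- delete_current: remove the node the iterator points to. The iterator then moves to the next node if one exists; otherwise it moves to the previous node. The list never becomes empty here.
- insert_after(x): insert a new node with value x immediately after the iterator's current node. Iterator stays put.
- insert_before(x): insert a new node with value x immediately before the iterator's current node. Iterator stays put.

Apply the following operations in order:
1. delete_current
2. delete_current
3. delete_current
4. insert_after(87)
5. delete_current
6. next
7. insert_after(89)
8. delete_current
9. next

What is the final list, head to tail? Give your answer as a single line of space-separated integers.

After 1 (delete_current): list=[5, 8, 3] cursor@5
After 2 (delete_current): list=[8, 3] cursor@8
After 3 (delete_current): list=[3] cursor@3
After 4 (insert_after(87)): list=[3, 87] cursor@3
After 5 (delete_current): list=[87] cursor@87
After 6 (next): list=[87] cursor@87
After 7 (insert_after(89)): list=[87, 89] cursor@87
After 8 (delete_current): list=[89] cursor@89
After 9 (next): list=[89] cursor@89

Answer: 89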